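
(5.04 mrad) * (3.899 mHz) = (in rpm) 0.0001877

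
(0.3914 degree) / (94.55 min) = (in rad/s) 1.204e-06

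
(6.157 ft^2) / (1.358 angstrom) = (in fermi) 4.212e+24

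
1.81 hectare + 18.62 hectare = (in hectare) 20.43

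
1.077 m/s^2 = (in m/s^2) 1.077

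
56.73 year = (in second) 1.789e+09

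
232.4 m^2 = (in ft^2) 2502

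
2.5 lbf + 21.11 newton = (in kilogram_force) 3.287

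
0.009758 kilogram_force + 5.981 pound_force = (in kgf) 2.723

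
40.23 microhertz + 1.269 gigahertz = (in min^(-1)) 7.614e+10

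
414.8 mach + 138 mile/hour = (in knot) 2.747e+05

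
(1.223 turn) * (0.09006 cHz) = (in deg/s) 0.3965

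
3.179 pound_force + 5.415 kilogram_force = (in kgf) 6.857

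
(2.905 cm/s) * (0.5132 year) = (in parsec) 1.524e-11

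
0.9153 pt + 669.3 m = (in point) 1.897e+06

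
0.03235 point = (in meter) 1.141e-05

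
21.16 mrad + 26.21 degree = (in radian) 0.4786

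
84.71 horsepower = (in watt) 6.317e+04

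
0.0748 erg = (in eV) 4.669e+10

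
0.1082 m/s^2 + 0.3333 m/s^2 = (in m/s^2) 0.4415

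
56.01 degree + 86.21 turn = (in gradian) 3.455e+04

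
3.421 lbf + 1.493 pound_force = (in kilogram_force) 2.229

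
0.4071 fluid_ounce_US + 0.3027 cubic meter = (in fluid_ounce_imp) 1.065e+04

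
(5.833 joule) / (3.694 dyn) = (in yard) 1.727e+05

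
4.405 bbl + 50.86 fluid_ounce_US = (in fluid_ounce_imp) 2.47e+04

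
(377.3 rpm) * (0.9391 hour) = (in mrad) 1.336e+08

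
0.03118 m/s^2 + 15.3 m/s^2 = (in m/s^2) 15.33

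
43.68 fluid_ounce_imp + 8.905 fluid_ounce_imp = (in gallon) 0.3947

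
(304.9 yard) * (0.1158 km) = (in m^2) 3.229e+04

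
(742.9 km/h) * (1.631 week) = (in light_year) 2.152e-08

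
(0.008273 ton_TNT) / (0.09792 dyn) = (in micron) 3.535e+19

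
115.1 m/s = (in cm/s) 1.151e+04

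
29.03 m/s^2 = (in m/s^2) 29.03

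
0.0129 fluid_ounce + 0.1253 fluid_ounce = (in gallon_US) 0.00108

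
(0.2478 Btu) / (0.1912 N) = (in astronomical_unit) 9.14e-09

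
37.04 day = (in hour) 889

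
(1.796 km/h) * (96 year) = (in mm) 1.51e+12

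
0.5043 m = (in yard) 0.5515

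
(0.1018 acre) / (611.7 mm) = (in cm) 6.735e+04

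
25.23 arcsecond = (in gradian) 0.007787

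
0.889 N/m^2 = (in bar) 8.89e-06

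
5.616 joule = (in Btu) 0.005323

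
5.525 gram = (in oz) 0.1949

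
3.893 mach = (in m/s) 1326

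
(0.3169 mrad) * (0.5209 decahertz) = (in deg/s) 0.09458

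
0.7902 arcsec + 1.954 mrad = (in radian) 0.001958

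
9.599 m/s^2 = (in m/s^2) 9.599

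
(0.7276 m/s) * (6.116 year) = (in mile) 8.72e+04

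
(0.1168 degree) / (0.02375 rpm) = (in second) 0.8196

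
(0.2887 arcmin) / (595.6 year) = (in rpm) 4.27e-14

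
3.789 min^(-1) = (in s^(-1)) 0.06315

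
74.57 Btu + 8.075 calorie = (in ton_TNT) 1.881e-05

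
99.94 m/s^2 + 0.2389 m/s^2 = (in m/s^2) 100.2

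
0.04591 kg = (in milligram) 4.591e+04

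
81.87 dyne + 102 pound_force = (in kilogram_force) 46.27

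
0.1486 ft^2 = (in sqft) 0.1486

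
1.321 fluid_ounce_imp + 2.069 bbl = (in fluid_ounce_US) 1.112e+04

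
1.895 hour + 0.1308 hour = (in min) 121.5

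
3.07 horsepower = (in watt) 2289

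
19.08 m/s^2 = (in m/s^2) 19.08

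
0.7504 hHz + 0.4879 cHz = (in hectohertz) 0.7504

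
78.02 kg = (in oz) 2752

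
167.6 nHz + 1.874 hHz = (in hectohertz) 1.874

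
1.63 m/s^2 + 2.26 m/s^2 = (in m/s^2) 3.89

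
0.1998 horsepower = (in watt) 149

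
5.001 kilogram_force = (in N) 49.04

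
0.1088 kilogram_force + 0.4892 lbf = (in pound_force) 0.7291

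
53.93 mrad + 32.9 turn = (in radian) 206.8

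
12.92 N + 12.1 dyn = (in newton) 12.92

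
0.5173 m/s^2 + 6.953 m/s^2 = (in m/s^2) 7.47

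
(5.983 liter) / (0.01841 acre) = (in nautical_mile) 4.336e-08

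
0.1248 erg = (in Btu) 1.183e-11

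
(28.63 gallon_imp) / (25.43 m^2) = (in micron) 5118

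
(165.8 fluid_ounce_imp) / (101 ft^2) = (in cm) 0.05021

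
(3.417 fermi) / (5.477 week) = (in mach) 3.03e-24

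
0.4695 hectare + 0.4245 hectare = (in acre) 2.209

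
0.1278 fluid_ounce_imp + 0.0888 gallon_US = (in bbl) 0.002137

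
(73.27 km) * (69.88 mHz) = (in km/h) 1.843e+04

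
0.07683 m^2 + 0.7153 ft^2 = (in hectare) 1.433e-05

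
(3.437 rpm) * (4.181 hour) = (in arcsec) 1.117e+09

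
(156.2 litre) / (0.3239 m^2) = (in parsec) 1.563e-17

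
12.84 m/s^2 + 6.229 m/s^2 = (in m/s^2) 19.07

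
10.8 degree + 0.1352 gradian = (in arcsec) 3.932e+04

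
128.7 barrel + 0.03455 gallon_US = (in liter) 2.046e+04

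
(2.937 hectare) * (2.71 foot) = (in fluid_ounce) 8.203e+08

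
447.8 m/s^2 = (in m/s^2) 447.8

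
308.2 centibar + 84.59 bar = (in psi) 1272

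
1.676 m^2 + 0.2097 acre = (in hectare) 0.08503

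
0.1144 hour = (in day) 0.004767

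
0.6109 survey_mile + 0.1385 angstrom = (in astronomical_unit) 6.572e-09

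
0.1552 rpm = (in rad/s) 0.01625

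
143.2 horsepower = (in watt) 1.068e+05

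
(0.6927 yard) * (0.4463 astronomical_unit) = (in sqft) 4.552e+11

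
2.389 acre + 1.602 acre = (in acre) 3.991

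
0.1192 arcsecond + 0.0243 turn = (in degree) 8.748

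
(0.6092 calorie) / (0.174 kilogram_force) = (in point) 4234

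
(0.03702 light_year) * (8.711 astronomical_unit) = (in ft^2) 4.913e+27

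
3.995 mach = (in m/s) 1360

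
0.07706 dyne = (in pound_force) 1.732e-07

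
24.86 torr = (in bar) 0.03314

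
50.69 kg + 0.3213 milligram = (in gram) 5.069e+04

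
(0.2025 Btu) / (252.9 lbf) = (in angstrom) 1.899e+09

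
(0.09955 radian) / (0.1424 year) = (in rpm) 2.117e-07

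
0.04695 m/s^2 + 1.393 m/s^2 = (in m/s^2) 1.44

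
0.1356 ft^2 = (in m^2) 0.0126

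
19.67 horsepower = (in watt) 1.467e+04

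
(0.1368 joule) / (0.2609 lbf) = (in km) 0.0001179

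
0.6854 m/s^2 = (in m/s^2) 0.6854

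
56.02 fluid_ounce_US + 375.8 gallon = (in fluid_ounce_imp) 5.013e+04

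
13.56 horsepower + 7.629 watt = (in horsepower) 13.57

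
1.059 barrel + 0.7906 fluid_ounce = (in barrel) 1.059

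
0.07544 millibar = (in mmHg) 0.05658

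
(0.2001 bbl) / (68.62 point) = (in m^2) 1.314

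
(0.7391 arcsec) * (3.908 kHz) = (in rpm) 0.1337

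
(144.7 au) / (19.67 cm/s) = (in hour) 3.057e+10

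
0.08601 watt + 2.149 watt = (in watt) 2.235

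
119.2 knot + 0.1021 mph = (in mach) 0.1802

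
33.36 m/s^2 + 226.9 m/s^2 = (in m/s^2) 260.3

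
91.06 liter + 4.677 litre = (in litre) 95.74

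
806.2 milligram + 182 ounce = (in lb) 11.38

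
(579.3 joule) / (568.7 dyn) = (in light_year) 1.077e-11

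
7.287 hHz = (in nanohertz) 7.287e+11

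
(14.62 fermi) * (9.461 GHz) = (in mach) 4.062e-07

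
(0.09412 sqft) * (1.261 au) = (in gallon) 4.358e+11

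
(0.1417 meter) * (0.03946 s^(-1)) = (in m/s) 0.005591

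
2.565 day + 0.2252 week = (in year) 0.01135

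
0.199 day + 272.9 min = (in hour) 9.324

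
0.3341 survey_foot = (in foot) 0.3341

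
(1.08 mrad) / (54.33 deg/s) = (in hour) 3.164e-07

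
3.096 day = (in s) 2.675e+05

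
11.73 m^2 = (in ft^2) 126.3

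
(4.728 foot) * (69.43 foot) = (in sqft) 328.3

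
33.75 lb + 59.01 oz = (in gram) 1.698e+04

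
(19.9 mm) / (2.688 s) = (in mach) 2.174e-05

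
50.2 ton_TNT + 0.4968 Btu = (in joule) 2.1e+11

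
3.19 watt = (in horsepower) 0.004278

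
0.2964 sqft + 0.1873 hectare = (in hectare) 0.1873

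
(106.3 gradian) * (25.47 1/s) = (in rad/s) 42.53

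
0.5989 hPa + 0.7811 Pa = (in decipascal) 606.7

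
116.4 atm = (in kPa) 1.179e+04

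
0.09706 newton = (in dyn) 9706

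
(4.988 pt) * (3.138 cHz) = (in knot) 0.0001073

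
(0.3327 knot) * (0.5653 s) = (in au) 6.468e-13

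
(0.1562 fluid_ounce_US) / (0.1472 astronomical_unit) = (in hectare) 2.098e-20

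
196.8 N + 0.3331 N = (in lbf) 44.32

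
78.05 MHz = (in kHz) 7.805e+04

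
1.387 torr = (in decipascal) 1849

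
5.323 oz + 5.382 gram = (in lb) 0.3446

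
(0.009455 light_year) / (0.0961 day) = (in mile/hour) 2.41e+10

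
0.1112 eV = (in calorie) 4.258e-21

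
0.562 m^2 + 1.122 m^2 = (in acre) 0.0004161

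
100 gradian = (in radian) 1.571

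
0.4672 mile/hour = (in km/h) 0.7519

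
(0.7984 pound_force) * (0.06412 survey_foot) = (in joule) 0.06941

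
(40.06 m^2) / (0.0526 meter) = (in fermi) 7.616e+17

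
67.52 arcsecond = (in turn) 5.21e-05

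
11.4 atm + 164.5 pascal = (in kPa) 1155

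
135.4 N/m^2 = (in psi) 0.01964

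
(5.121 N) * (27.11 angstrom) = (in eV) 8.665e+10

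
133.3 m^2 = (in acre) 0.03294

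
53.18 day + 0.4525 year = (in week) 31.19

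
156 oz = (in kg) 4.423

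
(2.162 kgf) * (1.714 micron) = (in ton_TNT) 8.686e-15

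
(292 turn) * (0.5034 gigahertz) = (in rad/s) 9.236e+11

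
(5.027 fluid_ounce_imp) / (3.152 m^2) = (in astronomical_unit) 3.029e-16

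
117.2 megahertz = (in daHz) 1.172e+07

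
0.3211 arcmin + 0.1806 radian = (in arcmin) 621.2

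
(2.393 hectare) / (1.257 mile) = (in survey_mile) 0.00735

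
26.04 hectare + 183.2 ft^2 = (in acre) 64.35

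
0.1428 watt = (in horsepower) 0.0001915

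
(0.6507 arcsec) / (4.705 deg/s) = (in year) 1.218e-12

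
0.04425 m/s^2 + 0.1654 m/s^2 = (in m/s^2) 0.2097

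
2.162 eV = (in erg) 3.464e-12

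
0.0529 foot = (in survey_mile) 1.002e-05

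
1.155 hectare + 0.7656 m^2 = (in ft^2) 1.243e+05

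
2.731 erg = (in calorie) 6.527e-08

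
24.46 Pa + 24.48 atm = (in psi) 359.8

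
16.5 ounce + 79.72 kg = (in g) 8.019e+04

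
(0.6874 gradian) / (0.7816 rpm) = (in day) 1.527e-06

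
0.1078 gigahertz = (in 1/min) 6.468e+09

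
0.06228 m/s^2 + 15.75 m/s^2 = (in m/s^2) 15.81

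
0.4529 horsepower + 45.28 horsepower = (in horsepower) 45.73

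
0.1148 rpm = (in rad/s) 0.01202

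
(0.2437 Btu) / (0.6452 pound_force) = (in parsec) 2.903e-15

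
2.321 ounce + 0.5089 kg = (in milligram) 5.747e+05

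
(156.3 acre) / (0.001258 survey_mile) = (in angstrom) 3.124e+15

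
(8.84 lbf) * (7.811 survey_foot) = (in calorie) 22.38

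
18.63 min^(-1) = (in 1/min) 18.63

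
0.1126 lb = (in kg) 0.05107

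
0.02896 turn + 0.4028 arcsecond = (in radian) 0.182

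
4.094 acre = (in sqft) 1.783e+05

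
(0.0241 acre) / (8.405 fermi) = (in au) 7.757e+04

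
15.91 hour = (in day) 0.6629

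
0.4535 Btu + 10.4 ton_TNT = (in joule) 4.351e+10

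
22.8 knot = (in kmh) 42.23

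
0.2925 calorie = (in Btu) 0.00116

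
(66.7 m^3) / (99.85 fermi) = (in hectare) 6.68e+10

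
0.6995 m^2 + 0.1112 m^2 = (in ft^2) 8.726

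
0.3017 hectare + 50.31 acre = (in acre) 51.06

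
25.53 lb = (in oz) 408.5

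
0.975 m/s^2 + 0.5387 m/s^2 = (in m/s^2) 1.514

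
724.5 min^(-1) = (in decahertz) 1.208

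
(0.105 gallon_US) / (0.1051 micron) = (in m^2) 3782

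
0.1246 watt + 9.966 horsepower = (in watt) 7432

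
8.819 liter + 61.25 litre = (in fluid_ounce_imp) 2466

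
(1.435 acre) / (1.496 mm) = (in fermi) 3.882e+21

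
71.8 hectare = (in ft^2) 7.728e+06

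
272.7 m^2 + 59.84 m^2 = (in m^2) 332.5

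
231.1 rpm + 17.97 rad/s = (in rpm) 402.7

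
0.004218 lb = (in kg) 0.001913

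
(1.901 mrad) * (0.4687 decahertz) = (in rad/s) 0.00891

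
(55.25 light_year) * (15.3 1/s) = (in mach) 2.349e+16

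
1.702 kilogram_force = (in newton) 16.69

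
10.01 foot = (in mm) 3051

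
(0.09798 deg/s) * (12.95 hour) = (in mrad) 7.972e+04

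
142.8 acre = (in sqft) 6.22e+06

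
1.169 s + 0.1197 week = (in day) 0.8379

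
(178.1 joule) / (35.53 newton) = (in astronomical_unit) 3.351e-11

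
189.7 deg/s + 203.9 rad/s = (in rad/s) 207.2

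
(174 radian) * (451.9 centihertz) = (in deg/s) 4.505e+04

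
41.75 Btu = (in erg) 4.405e+11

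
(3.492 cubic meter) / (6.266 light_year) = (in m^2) 5.891e-17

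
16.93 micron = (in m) 1.693e-05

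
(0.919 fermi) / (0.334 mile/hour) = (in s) 6.155e-15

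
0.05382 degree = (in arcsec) 193.8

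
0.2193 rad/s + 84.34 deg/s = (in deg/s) 96.9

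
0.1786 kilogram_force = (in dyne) 1.751e+05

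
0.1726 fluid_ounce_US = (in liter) 0.005104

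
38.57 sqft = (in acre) 0.0008854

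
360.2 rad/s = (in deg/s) 2.064e+04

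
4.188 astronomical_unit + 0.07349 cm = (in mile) 3.893e+08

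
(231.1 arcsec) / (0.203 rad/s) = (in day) 6.388e-08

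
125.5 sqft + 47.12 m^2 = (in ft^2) 632.7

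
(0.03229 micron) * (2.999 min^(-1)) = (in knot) 3.137e-09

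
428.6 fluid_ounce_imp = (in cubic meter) 0.01218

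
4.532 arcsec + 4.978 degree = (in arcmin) 298.8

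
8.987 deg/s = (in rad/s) 0.1569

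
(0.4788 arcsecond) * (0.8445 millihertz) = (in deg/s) 1.123e-07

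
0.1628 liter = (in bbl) 0.001024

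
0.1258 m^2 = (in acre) 3.109e-05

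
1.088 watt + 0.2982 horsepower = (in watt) 223.5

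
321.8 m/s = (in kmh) 1158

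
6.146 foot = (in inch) 73.75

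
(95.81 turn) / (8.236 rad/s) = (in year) 2.318e-06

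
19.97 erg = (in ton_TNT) 4.773e-16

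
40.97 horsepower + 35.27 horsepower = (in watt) 5.685e+04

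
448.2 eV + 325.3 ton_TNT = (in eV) 8.495e+30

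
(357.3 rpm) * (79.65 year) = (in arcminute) 3.231e+14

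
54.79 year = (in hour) 4.8e+05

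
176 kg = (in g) 1.76e+05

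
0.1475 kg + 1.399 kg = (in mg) 1.546e+06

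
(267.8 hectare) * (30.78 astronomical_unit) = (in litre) 1.233e+22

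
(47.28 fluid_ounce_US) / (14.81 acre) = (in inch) 9.185e-07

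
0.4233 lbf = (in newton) 1.883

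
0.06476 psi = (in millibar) 4.465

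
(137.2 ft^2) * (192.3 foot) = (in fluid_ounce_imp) 2.629e+07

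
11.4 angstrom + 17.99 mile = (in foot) 9.499e+04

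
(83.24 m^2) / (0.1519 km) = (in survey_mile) 0.0003405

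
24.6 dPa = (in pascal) 2.46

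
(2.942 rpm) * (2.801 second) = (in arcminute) 2967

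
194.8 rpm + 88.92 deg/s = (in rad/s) 21.95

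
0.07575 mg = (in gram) 7.575e-05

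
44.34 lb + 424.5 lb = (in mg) 2.127e+08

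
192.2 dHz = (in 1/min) 1153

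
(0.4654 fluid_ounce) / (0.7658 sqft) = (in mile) 1.202e-07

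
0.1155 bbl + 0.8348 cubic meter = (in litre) 853.2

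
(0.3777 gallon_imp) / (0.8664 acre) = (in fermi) 4.897e+08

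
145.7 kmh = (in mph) 90.53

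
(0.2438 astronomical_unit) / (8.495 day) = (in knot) 9.659e+04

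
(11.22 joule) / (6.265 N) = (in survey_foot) 5.876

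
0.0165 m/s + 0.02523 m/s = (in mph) 0.09335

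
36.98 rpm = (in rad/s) 3.873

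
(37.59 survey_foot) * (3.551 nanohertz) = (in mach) 1.195e-10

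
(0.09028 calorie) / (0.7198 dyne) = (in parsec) 1.701e-12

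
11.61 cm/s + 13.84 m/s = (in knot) 27.13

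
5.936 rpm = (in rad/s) 0.6216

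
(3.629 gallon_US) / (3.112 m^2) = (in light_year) 4.666e-19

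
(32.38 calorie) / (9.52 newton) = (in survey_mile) 0.008843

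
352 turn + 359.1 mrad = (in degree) 1.267e+05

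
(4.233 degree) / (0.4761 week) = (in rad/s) 2.566e-07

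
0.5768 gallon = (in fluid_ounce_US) 73.83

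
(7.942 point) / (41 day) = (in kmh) 2.847e-09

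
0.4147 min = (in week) 4.114e-05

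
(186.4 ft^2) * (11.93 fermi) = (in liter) 2.066e-10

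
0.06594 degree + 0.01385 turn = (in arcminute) 303.1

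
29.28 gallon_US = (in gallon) 29.28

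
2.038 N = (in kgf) 0.2078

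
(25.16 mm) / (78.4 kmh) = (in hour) 3.209e-07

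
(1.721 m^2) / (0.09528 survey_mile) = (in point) 31.81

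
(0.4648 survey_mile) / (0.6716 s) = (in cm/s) 1.114e+05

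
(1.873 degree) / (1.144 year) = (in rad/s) 9.061e-10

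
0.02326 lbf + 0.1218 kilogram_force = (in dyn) 1.298e+05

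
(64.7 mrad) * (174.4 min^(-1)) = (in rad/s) 0.1881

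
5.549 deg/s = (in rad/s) 0.09685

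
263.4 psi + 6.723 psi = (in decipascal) 1.862e+07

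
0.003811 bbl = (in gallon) 0.1601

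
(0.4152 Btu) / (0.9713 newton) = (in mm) 4.51e+05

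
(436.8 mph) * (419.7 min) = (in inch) 1.936e+08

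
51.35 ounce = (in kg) 1.456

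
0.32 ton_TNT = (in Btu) 1.269e+06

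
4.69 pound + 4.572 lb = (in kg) 4.201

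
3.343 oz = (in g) 94.77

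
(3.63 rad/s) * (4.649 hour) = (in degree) 3.481e+06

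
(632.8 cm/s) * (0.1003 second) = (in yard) 0.6941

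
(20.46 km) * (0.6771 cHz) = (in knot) 269.3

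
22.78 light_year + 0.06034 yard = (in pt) 6.109e+20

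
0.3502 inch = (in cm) 0.8895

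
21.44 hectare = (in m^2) 2.144e+05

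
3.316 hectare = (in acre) 8.194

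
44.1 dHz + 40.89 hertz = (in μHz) 4.53e+07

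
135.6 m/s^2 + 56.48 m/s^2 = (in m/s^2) 192.1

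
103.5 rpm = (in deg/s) 621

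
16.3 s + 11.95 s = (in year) 8.958e-07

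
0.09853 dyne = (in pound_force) 2.215e-07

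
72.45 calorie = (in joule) 303.1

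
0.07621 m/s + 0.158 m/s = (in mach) 0.0006878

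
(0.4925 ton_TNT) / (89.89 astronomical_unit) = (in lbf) 3.445e-05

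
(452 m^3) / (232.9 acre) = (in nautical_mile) 2.589e-07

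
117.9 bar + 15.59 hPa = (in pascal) 1.179e+07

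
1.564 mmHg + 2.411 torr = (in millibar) 5.3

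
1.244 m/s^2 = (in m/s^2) 1.244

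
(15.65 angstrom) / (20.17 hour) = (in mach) 6.33e-17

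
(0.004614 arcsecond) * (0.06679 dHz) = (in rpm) 1.427e-09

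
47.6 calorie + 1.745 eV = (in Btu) 0.1888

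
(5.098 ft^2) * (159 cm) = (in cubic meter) 0.7531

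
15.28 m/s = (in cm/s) 1528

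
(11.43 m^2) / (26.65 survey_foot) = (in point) 3989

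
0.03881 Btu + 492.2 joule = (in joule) 533.1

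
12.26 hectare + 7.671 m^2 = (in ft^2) 1.32e+06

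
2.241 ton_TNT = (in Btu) 8.887e+06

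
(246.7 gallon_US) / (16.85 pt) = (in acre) 0.03882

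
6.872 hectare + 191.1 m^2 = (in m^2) 6.891e+04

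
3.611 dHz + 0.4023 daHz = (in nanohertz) 4.384e+09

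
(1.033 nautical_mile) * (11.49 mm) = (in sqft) 236.6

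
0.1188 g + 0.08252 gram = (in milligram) 201.3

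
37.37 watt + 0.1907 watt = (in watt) 37.56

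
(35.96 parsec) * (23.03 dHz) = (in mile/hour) 5.716e+18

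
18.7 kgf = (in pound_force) 41.23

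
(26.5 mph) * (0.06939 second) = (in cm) 82.2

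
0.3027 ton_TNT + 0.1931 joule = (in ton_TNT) 0.3027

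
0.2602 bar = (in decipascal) 2.602e+05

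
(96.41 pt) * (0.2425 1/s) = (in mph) 0.01845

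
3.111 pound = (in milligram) 1.411e+06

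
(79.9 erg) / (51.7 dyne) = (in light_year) 1.634e-18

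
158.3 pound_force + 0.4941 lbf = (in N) 706.4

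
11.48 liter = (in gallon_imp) 2.525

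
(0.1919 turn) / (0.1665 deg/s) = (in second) 414.9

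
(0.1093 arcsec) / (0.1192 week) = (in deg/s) 4.211e-10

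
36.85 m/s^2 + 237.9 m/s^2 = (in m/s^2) 274.8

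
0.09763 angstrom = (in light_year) 1.032e-27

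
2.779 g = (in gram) 2.779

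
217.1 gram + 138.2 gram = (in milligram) 3.553e+05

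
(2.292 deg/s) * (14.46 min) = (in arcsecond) 7.159e+06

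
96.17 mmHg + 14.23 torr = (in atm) 0.1453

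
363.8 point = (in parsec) 4.159e-18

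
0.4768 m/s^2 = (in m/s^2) 0.4768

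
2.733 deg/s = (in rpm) 0.4555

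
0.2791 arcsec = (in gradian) 8.614e-05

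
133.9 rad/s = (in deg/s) 7672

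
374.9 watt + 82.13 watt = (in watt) 457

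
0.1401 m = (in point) 397.1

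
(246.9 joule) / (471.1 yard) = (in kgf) 0.05845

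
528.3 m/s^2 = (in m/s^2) 528.3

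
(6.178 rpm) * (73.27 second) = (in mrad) 4.74e+04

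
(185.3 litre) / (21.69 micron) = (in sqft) 9.196e+04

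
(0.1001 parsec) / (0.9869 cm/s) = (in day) 3.622e+12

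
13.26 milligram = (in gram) 0.01326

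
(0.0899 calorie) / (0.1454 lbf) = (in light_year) 6.147e-17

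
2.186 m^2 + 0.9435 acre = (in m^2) 3820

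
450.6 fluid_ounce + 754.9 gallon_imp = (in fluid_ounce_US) 1.165e+05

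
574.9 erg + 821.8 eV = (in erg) 574.9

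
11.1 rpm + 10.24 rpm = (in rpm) 21.34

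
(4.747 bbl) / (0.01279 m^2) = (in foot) 193.6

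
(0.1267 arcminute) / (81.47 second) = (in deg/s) 2.592e-05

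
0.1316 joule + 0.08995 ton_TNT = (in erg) 3.764e+15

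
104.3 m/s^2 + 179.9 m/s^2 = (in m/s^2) 284.2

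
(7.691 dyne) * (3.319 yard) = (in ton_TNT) 5.579e-14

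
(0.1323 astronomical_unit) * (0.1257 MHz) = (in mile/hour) 5.565e+15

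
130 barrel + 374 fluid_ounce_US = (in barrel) 130.1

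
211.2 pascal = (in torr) 1.584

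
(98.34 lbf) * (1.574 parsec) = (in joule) 2.125e+19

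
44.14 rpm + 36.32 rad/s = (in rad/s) 40.94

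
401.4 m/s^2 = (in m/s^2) 401.4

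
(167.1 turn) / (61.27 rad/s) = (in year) 5.434e-07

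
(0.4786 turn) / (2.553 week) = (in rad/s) 1.948e-06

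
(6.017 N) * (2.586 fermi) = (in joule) 1.556e-14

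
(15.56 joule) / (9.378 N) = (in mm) 1659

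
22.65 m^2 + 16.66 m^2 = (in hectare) 0.003931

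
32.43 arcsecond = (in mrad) 0.1572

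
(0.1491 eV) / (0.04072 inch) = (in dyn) 2.31e-12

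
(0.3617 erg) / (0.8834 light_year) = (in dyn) 4.328e-19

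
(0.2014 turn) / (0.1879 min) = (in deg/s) 6.431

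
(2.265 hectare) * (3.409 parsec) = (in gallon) 6.294e+23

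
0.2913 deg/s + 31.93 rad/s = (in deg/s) 1830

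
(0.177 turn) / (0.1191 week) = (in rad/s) 1.544e-05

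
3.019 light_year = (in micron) 2.856e+22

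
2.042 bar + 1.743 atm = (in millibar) 3808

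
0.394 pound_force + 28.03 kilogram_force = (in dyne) 2.766e+07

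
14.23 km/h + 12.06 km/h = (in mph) 16.34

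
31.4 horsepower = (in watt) 2.341e+04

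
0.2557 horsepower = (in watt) 190.7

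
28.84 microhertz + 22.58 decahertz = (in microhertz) 2.258e+08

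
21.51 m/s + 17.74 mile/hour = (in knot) 57.23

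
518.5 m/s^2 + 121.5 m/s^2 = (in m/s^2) 640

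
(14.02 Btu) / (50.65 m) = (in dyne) 2.92e+07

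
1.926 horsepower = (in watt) 1436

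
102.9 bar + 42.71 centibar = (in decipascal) 1.033e+08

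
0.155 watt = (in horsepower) 0.0002079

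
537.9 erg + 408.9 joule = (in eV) 2.552e+21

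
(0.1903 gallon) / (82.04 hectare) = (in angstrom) 8.781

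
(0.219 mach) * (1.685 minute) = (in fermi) 7.539e+18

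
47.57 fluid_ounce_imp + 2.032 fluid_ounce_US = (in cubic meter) 0.001412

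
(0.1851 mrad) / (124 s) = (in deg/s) 8.553e-05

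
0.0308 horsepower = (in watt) 22.97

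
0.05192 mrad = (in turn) 8.263e-06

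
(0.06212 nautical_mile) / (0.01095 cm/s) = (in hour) 291.8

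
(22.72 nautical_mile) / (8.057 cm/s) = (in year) 0.01656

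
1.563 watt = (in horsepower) 0.002096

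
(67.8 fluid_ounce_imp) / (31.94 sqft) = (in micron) 649.2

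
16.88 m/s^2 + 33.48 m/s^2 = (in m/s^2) 50.36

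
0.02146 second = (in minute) 0.0003577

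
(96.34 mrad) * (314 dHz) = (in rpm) 28.89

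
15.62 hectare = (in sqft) 1.681e+06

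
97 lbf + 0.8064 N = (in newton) 432.3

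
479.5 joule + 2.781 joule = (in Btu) 0.4571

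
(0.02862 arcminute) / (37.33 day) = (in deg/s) 1.479e-10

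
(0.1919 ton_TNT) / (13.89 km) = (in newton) 5.78e+04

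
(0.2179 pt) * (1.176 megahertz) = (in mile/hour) 202.2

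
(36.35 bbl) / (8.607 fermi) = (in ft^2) 7.227e+15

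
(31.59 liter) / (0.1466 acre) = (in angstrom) 5.325e+05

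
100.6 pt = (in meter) 0.03549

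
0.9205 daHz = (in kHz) 0.009205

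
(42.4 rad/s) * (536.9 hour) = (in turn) 1.304e+07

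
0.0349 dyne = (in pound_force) 7.846e-08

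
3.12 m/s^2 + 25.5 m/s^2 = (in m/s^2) 28.62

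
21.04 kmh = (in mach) 0.01716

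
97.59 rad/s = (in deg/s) 5591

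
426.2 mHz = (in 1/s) 0.4262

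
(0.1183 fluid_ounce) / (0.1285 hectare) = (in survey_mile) 1.692e-12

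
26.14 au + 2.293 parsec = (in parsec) 2.293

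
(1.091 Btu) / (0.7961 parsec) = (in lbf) 1.053e-14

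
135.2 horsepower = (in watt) 1.008e+05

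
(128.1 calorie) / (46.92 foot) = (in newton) 37.48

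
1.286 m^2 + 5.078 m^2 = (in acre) 0.001573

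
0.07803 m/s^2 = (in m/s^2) 0.07803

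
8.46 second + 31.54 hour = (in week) 0.1878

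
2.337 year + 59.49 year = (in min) 3.25e+07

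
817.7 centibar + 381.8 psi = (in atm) 34.05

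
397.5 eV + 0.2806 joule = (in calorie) 0.06707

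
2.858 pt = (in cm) 0.1008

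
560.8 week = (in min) 5.653e+06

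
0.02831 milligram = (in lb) 6.241e-08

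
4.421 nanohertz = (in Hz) 4.421e-09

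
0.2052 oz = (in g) 5.817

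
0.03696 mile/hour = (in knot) 0.03212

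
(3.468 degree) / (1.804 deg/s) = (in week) 3.179e-06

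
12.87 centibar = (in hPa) 128.7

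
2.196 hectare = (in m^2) 2.196e+04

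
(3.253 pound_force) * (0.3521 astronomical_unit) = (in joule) 7.622e+11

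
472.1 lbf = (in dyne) 2.1e+08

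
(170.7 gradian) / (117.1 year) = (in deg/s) 4.16e-08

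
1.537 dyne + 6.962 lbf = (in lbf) 6.962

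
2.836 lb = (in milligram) 1.286e+06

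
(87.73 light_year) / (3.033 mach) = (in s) 8.037e+14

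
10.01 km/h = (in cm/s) 278.1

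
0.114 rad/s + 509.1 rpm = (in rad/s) 53.43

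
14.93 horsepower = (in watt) 1.113e+04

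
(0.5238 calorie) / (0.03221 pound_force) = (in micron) 1.53e+07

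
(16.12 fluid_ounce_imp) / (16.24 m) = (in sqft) 0.0003036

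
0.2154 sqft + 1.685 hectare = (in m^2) 1.685e+04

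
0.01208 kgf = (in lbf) 0.02663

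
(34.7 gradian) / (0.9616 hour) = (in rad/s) 0.0001575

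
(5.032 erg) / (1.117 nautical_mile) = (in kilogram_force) 2.48e-11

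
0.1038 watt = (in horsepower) 0.0001392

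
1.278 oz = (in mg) 3.623e+04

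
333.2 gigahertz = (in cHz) 3.332e+13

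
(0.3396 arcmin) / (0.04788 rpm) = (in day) 2.28e-07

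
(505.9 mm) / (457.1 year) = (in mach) 1.031e-13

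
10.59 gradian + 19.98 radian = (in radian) 20.15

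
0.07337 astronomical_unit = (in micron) 1.098e+16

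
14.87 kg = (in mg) 1.487e+07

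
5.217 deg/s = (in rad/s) 0.09105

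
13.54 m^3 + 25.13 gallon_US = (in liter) 1.364e+04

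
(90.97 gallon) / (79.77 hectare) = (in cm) 4.317e-05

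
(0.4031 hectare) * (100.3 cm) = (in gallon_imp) 8.894e+05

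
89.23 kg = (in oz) 3147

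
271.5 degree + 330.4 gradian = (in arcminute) 3.413e+04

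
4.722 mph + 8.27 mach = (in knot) 5478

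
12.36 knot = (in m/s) 6.359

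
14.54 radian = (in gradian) 925.6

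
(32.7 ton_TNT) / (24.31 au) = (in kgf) 0.003836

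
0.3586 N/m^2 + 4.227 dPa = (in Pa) 0.7813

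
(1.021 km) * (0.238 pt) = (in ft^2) 0.9227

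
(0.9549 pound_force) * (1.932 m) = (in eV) 5.122e+19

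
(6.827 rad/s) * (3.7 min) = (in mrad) 1.516e+06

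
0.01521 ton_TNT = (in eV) 3.972e+26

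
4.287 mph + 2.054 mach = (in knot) 1363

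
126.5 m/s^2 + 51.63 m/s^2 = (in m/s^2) 178.1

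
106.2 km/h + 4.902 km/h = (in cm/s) 3086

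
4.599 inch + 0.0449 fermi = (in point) 331.1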